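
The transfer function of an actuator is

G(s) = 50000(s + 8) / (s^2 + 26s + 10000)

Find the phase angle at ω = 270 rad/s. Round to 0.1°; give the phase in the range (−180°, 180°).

-85.3°

At s = jω = j270:
zero (s+8): 8 + j270 → |·| = √(8²+270²) = √72964 ≈ 270.12, ∠ = arctan(270/8) ≈ 88.30°
quadratic: (j270)² + 26·j270 + 10000 = -62900 + j7020 → |·| ≈ 63291, ∠ ≈ 173.63°
∠G = 88.30° − 173.63° = -85.33°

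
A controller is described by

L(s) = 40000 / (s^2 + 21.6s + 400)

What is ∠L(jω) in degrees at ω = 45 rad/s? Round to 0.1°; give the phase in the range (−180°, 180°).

At s = jω = j45:
quadratic: (j45)² + 21.6·j45 + 400 = -1625 + j972 → |·| ≈ 1893.5, ∠ ≈ 149.11°
∠L = 0.00° − 149.11° = -149.11°

-149.1°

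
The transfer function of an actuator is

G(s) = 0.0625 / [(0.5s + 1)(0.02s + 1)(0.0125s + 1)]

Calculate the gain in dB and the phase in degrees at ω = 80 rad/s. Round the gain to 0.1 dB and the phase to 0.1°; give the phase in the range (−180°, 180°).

-64.7 dB, 168.4°

At ω = 80 rad/s:
pole (1 + j80·0.5) = 1 + j40 → |·| ≈ 40.012, ∠ ≈ 88.57°
pole (1 + j80·0.02) = 1 + j1.6 → |·| ≈ 1.8868, ∠ ≈ 57.99°
pole (1 + j80·0.0125) = 1 + j1 → |·| ≈ 1.4142, ∠ ≈ 45.00°
|G| = 0.0625 · 1 / (40.012 · 1.8868 · 1.4142) ≈ 0.0005854
Gain = 20 log₁₀(0.0005854) ≈ -64.65 dB
∠G = (0°) − (88.57° + 57.99° + 45.00°) = -191.56° ≡ 168.44° (principal value)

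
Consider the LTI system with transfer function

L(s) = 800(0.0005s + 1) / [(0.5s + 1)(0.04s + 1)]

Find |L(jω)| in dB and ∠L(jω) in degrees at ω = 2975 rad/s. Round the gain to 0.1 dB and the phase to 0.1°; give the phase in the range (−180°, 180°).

-41.8 dB, -123.4°

At ω = 2975 rad/s:
zero (1 + j2975·0.0005) = 1 + j1.4875 → |·| ≈ 1.7924, ∠ ≈ 56.09°
pole (1 + j2975·0.5) = 1 + j1487.5 → |·| ≈ 1487.5, ∠ ≈ 89.96°
pole (1 + j2975·0.04) = 1 + j119 → |·| ≈ 119, ∠ ≈ 89.52°
|L| = 800 · 1.7924 / (1487.5 · 119) ≈ 0.0081007
Gain = 20 log₁₀(0.0081007) ≈ -41.83 dB
∠L = (56.09°) − (89.96° + 89.52°) = -123.39°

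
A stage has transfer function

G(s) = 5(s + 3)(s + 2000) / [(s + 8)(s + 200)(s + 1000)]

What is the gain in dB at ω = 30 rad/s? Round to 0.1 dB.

At s = jω = j30:
zero (s+3): 3 + j30 → |·| = √(3²+30²) = √909 ≈ 30.15, ∠ = arctan(30/3) ≈ 84.29°
zero (s+2000): 2000 + j30 → |·| = √(2000²+30²) = √4000900 ≈ 2000.2, ∠ = arctan(30/2000) ≈ 0.86°
pole (s+8): 8 + j30 → |·| = √(8²+30²) = √964 ≈ 31.048, ∠ = arctan(30/8) ≈ 75.07°
pole (s+200): 200 + j30 → |·| = √(200²+30²) = √40900 ≈ 202.24, ∠ = arctan(30/200) ≈ 8.53°
pole (s+1000): 1000 + j30 → |·| = √(1000²+30²) = √1000900 ≈ 1000.4, ∠ = arctan(30/1000) ≈ 1.72°
|G| = 5 · 60306 / 6.2817e+06 ≈ 0.048001
Gain = 20 log₁₀(0.048001) ≈ -26.37 dB

-26.4 dB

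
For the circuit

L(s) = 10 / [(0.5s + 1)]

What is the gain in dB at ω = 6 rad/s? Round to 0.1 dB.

At ω = 6 rad/s:
pole (1 + j6·0.5) = 1 + j3 → |·| ≈ 3.1623, ∠ ≈ 71.57°
|L| = 10 · 1 / (3.1623) ≈ 3.1623
Gain = 20 log₁₀(3.1623) ≈ 10.00 dB

10.0 dB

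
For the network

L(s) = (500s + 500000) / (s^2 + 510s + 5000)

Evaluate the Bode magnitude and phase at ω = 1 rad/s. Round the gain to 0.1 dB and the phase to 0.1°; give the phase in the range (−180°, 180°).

Substitute s = j1:
Numerator: 500(j1) + 500000 = 500000 + j500
Denominator: (j1)^2 + 510(j1) + 5000 = 4999 + j510
|N| = √(500000² + 500²) ≈ 5e+05, ∠N ≈ 0.06°
|D| = √(4999² + 510²) ≈ 5024.9, ∠D ≈ 5.83°
|L| = 5e+05 / 5024.9 ≈ 99.504
Gain = 20 log₁₀(99.504) ≈ 39.96 dB
∠L = 0.06° − 5.83° = -5.77°

40.0 dB, -5.8°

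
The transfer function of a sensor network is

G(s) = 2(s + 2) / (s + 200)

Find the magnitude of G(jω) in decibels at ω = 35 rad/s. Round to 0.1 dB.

-9.2 dB

At s = jω = j35:
zero (s+2): 2 + j35 → |·| = √(2²+35²) = √1229 ≈ 35.057, ∠ = arctan(35/2) ≈ 86.73°
pole (s+200): 200 + j35 → |·| = √(200²+35²) = √41225 ≈ 203.04, ∠ = arctan(35/200) ≈ 9.93°
|G| = 2 · 35.057 / 203.04 ≈ 0.34532
Gain = 20 log₁₀(0.34532) ≈ -9.24 dB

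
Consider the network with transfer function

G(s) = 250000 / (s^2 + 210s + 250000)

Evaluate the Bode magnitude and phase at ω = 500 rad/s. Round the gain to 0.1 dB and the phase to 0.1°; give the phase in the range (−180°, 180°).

At s = jω = j500:
quadratic: (j500)² + 210·j500 + 250000 = 0 + j105000 → |·| ≈ 1.05e+05, ∠ ≈ 90.00°
|G| = 250000 / 1.05e+05 ≈ 2.381
Gain = 20 log₁₀(2.381) ≈ 7.54 dB
∠G = 0.00° − 90.00° = -90.00°

7.5 dB, -90.0°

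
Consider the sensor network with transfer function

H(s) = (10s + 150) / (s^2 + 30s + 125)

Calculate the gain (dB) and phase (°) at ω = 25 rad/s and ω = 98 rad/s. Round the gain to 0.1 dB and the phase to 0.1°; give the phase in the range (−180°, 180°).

Substitute s = j25:
Numerator: 10(j25) + 150 = 150 + j250
Denominator: (j25)^2 + 30(j25) + 125 = -500 + j750
|N| = √(150² + 250²) ≈ 291.55, ∠N ≈ 59.04°
|D| = √(500² + 750²) ≈ 901.39, ∠D ≈ 123.69°
|H| = 291.55 / 901.39 ≈ 0.32344
Gain = 20 log₁₀(0.32344) ≈ -9.80 dB
∠H = 59.04° − 123.69° = -64.65°

Substitute s = j98:
Numerator: 10(j98) + 150 = 150 + j980
Denominator: (j98)^2 + 30(j98) + 125 = -9479 + j2940
|N| = √(150² + 980²) ≈ 991.41, ∠N ≈ 81.30°
|D| = √(9479² + 2940²) ≈ 9924.5, ∠D ≈ 162.77°
|H| = 991.41 / 9924.5 ≈ 0.099895
Gain = 20 log₁₀(0.099895) ≈ -20.01 dB
∠H = 81.30° − 162.77° = -81.47°

ω = 25: -9.8 dB, -64.7°; ω = 98: -20.0 dB, -81.5°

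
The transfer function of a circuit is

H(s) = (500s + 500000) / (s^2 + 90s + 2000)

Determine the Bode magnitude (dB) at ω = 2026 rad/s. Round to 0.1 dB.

-11.2 dB

Substitute s = j2026:
Numerator: 500(j2026) + 500000 = 500000 + j1013000
Denominator: (j2026)^2 + 90(j2026) + 2000 = -4102676 + j182340
|N| = √(500000² + 1013000²) ≈ 1.1297e+06, ∠N ≈ 63.73°
|D| = √(4102676² + 182340²) ≈ 4.1067e+06, ∠D ≈ 177.46°
|H| = 1.1297e+06 / 4.1067e+06 ≈ 0.27509
Gain = 20 log₁₀(0.27509) ≈ -11.21 dB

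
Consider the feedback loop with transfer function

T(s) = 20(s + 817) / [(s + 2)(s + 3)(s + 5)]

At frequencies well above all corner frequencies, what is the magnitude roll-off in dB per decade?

Each pole contributes −20 dB/decade at high frequency; each zero contributes +20 dB/decade.
Net: 1 zero(s) − 3 pole(s) → -40 dB/decade.

-40 dB/decade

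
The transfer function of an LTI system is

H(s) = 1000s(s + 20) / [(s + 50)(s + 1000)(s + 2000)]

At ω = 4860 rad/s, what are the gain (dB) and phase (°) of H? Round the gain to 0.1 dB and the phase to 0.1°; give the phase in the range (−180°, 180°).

At s = jω = j4860:
zero (s+20): 20 + j4860 → |·| = √(20²+4860²) = √23620000 ≈ 4860, ∠ = arctan(4860/20) ≈ 89.76°
zero at origin: s = j4860 → |·| = 4860, ∠ = 90.00°
pole (s+50): 50 + j4860 → |·| = √(50²+4860²) = √23622100 ≈ 4860.3, ∠ = arctan(4860/50) ≈ 89.41°
pole (s+1000): 1000 + j4860 → |·| = √(1000²+4860²) = √24619600 ≈ 4961.8, ∠ = arctan(4860/1000) ≈ 78.37°
pole (s+2000): 2000 + j4860 → |·| = √(2000²+4860²) = √27619600 ≈ 5255.4, ∠ = arctan(4860/2000) ≈ 67.63°
|H| = 1000 · 2.362e+07 / 1.2674e+11 ≈ 0.18637
Gain = 20 log₁₀(0.18637) ≈ -14.59 dB
∠H = 179.76° − 235.41° = -55.65°

-14.6 dB, -55.7°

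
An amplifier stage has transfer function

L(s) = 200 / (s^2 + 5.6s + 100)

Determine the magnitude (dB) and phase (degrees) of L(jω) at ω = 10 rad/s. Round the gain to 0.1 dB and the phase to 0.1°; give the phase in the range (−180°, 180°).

11.1 dB, -90.0°

At s = jω = j10:
quadratic: (j10)² + 5.6·j10 + 100 = 0 + j56 → |·| ≈ 56, ∠ ≈ 90.00°
|L| = 200 / 56 ≈ 3.5714
Gain = 20 log₁₀(3.5714) ≈ 11.06 dB
∠L = 0.00° − 90.00° = -90.00°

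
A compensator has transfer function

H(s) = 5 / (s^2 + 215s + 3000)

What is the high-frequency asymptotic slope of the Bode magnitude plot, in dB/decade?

-40 dB/decade

Each pole contributes −20 dB/decade at high frequency; each zero contributes +20 dB/decade.
Net: 0 zero(s) − 2 pole(s) → -40 dB/decade.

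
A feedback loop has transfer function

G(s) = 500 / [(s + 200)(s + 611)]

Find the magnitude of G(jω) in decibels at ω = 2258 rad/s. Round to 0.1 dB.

At s = jω = j2258:
pole (s+200): 200 + j2258 → |·| = √(200²+2258²) = √5138564 ≈ 2266.8, ∠ = arctan(2258/200) ≈ 84.94°
pole (s+611): 611 + j2258 → |·| = √(611²+2258²) = √5471885 ≈ 2339.2, ∠ = arctan(2258/611) ≈ 74.86°
|G| = 500 / 5.3025e+06 ≈ 9.4295e-05
Gain = 20 log₁₀(9.4295e-05) ≈ -80.51 dB

-80.5 dB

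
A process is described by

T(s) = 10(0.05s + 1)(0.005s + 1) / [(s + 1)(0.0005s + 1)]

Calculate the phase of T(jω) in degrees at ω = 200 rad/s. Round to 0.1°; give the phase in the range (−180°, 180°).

33.9°

At ω = 200 rad/s:
zero (1 + j200·0.05) = 1 + j10 → |·| ≈ 10.05, ∠ ≈ 84.29°
zero (1 + j200·0.005) = 1 + j1 → |·| ≈ 1.4142, ∠ ≈ 45.00°
pole (1 + j200·1) = 1 + j200 → |·| ≈ 200, ∠ ≈ 89.71°
pole (1 + j200·0.0005) = 1 + j0.1 → |·| ≈ 1.005, ∠ ≈ 5.71°
∠T = (84.29° + 45.00°) − (89.71° + 5.71°) = 33.87°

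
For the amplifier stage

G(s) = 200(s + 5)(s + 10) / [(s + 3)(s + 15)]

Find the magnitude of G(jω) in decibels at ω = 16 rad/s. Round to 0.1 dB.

45.0 dB

At s = jω = j16:
zero (s+5): 5 + j16 → |·| = √(5²+16²) = √281 ≈ 16.763, ∠ = arctan(16/5) ≈ 72.65°
zero (s+10): 10 + j16 → |·| = √(10²+16²) = √356 ≈ 18.868, ∠ = arctan(16/10) ≈ 57.99°
pole (s+3): 3 + j16 → |·| = √(3²+16²) = √265 ≈ 16.279, ∠ = arctan(16/3) ≈ 79.38°
pole (s+15): 15 + j16 → |·| = √(15²+16²) = √481 ≈ 21.932, ∠ = arctan(16/15) ≈ 46.85°
|G| = 200 · 316.28 / 357.03 ≈ 177.17
Gain = 20 log₁₀(177.17) ≈ 44.97 dB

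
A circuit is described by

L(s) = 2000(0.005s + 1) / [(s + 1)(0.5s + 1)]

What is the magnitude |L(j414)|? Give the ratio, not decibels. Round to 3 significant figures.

At ω = 414 rad/s:
zero (1 + j414·0.005) = 1 + j2.07 → |·| ≈ 2.2989, ∠ ≈ 64.22°
pole (1 + j414·1) = 1 + j414 → |·| ≈ 414, ∠ ≈ 89.86°
pole (1 + j414·0.5) = 1 + j207 → |·| ≈ 207, ∠ ≈ 89.72°
|L| = 2000 · 2.2989 / (414 · 207) ≈ 0.053651

0.0537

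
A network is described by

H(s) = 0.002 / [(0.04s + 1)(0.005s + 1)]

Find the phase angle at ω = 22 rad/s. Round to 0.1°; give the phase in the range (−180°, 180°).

-47.6°

At ω = 22 rad/s:
pole (1 + j22·0.04) = 1 + j0.88 → |·| ≈ 1.3321, ∠ ≈ 41.35°
pole (1 + j22·0.005) = 1 + j0.11 → |·| ≈ 1.006, ∠ ≈ 6.28°
∠H = (0°) − (41.35° + 6.28°) = -47.63°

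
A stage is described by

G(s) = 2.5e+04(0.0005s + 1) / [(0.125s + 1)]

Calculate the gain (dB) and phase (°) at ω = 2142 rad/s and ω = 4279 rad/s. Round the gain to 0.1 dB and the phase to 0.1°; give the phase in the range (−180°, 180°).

ω = 2142: 42.7 dB, -42.8°; ω = 4279: 40.9 dB, -24.9°

At ω = 2142 rad/s:
zero (1 + j2142·0.0005) = 1 + j1.071 → |·| ≈ 1.4653, ∠ ≈ 46.96°
pole (1 + j2142·0.125) = 1 + j267.75 → |·| ≈ 267.75, ∠ ≈ 89.79°
|G| = 2.5e+04 · 1.4653 / (267.75) ≈ 136.82
Gain = 20 log₁₀(136.82) ≈ 42.72 dB
∠G = (46.96°) − (89.79°) = -42.83°

At ω = 4279 rad/s:
zero (1 + j4279·0.0005) = 1 + j2.1395 → |·| ≈ 2.3617, ∠ ≈ 64.95°
pole (1 + j4279·0.125) = 1 + j534.875 → |·| ≈ 534.88, ∠ ≈ 89.89°
|G| = 2.5e+04 · 2.3617 / (534.88) ≈ 110.38
Gain = 20 log₁₀(110.38) ≈ 40.86 dB
∠G = (64.95°) − (89.89°) = -24.94°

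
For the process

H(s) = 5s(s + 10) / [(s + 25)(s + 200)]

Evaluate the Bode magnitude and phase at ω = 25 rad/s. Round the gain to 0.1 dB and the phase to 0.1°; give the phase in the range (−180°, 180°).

-6.5 dB, 106.1°

At s = jω = j25:
zero (s+10): 10 + j25 → |·| = √(10²+25²) = √725 ≈ 26.926, ∠ = arctan(25/10) ≈ 68.20°
zero at origin: s = j25 → |·| = 25, ∠ = 90.00°
pole (s+25): 25 + j25 → |·| = √(25²+25²) = √1250 ≈ 35.355, ∠ = arctan(25/25) ≈ 45.00°
pole (s+200): 200 + j25 → |·| = √(200²+25²) = √40625 ≈ 201.56, ∠ = arctan(25/200) ≈ 7.13°
|H| = 5 · 673.15 / 7126.2 ≈ 0.47231
Gain = 20 log₁₀(0.47231) ≈ -6.52 dB
∠H = 158.20° − 52.13° = 106.07°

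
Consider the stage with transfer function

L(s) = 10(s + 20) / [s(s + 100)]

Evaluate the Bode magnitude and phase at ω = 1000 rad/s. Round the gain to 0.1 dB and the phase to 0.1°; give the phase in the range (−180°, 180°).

-40.0 dB, -85.4°

At s = jω = j1000:
zero (s+20): 20 + j1000 → |·| = √(20²+1000²) = √1000400 ≈ 1000.2, ∠ = arctan(1000/20) ≈ 88.85°
pole (s+100): 100 + j1000 → |·| = √(100²+1000²) = √1010000 ≈ 1005, ∠ = arctan(1000/100) ≈ 84.29°
pole at origin: |s| = 1000, ∠ = 90.00° (in denominator)
|L| = 10 · 1000.2 / 1.005e+06 ≈ 0.0099522
Gain = 20 log₁₀(0.0099522) ≈ -40.04 dB
∠L = 88.85° − 174.29° = -85.44°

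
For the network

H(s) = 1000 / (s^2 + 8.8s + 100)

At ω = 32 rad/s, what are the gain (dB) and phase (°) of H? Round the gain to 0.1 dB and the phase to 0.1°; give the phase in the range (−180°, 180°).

At s = jω = j32:
quadratic: (j32)² + 8.8·j32 + 100 = -924 + j281.6 → |·| ≈ 965.96, ∠ ≈ 163.05°
|H| = 1000 / 965.96 ≈ 1.0352
Gain = 20 log₁₀(1.0352) ≈ 0.30 dB
∠H = 0.00° − 163.05° = -163.05°

0.3 dB, -163.1°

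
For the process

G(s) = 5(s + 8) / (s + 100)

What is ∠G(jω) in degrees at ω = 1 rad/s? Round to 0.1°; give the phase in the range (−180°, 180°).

6.6°

At s = jω = j1:
zero (s+8): 8 + j1 → |·| = √(8²+1²) = √65 ≈ 8.0623, ∠ = arctan(1/8) ≈ 7.13°
pole (s+100): 100 + j1 → |·| = √(100²+1²) = √10001 ≈ 100, ∠ = arctan(1/100) ≈ 0.57°
∠G = 7.13° − 0.57° = 6.56°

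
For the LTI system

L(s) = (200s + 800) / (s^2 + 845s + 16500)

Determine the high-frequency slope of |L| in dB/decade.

-20 dB/decade

Each pole contributes −20 dB/decade at high frequency; each zero contributes +20 dB/decade.
Net: 1 zero(s) − 2 pole(s) → -20 dB/decade.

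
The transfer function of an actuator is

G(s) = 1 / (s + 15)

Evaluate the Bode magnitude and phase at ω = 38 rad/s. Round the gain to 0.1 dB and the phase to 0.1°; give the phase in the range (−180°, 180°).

Substitute s = j38:
Numerator: 1 = 1 + j0
Denominator: (j38) + 15 = 15 + j38
|N| = √(1² + 0²) ≈ 1, ∠N ≈ 0.00°
|D| = √(15² + 38²) ≈ 40.853, ∠D ≈ 68.46°
|G| = 1 / 40.853 ≈ 0.024478
Gain = 20 log₁₀(0.024478) ≈ -32.22 dB
∠G = 0.00° − 68.46° = -68.46°

-32.2 dB, -68.5°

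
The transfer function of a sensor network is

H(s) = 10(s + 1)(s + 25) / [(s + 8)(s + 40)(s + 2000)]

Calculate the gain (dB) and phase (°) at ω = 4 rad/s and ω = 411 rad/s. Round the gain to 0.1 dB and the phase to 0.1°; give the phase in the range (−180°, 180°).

ω = 4: -56.8 dB, 52.7°; ω = 411: -46.2 dB, -8.6°

At s = jω = j4:
zero (s+1): 1 + j4 → |·| = √(1²+4²) = √17 ≈ 4.1231, ∠ = arctan(4/1) ≈ 75.96°
zero (s+25): 25 + j4 → |·| = √(25²+4²) = √641 ≈ 25.318, ∠ = arctan(4/25) ≈ 9.09°
pole (s+8): 8 + j4 → |·| = √(8²+4²) = √80 ≈ 8.9443, ∠ = arctan(4/8) ≈ 26.57°
pole (s+40): 40 + j4 → |·| = √(40²+4²) = √1616 ≈ 40.2, ∠ = arctan(4/40) ≈ 5.71°
pole (s+2000): 2000 + j4 → |·| = √(2000²+4²) = √4000016 ≈ 2000, ∠ = arctan(4/2000) ≈ 0.11°
|H| = 10 · 104.39 / 7.1912e+05 ≈ 0.0014516
Gain = 20 log₁₀(0.0014516) ≈ -56.76 dB
∠H = 85.05° − 32.39° = 52.66°

At s = jω = j411:
zero (s+1): 1 + j411 → |·| = √(1²+411²) = √168922 ≈ 411, ∠ = arctan(411/1) ≈ 89.86°
zero (s+25): 25 + j411 → |·| = √(25²+411²) = √169546 ≈ 411.76, ∠ = arctan(411/25) ≈ 86.52°
pole (s+8): 8 + j411 → |·| = √(8²+411²) = √168985 ≈ 411.08, ∠ = arctan(411/8) ≈ 88.88°
pole (s+40): 40 + j411 → |·| = √(40²+411²) = √170521 ≈ 412.94, ∠ = arctan(411/40) ≈ 84.44°
pole (s+2000): 2000 + j411 → |·| = √(2000²+411²) = √4168921 ≈ 2041.8, ∠ = arctan(411/2000) ≈ 11.61°
|H| = 10 · 1.6923e+05 / 3.466e+08 ≈ 0.0048826
Gain = 20 log₁₀(0.0048826) ≈ -46.23 dB
∠H = 176.38° − 184.93° = -8.55°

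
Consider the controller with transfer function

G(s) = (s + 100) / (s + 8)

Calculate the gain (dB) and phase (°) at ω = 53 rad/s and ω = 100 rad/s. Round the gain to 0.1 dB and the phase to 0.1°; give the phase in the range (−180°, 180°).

At s = jω = j53:
zero (s+100): 100 + j53 → |·| = √(100²+53²) = √12809 ≈ 113.18, ∠ = arctan(53/100) ≈ 27.92°
pole (s+8): 8 + j53 → |·| = √(8²+53²) = √2873 ≈ 53.6, ∠ = arctan(53/8) ≈ 81.42°
|G| = 1 · 113.18 / 53.6 ≈ 2.1116
Gain = 20 log₁₀(2.1116) ≈ 6.49 dB
∠G = 27.92° − 81.42° = -53.50°

At s = jω = j100:
zero (s+100): 100 + j100 → |·| = √(100²+100²) = √20000 ≈ 141.42, ∠ = arctan(100/100) ≈ 45.00°
pole (s+8): 8 + j100 → |·| = √(8²+100²) = √10064 ≈ 100.32, ∠ = arctan(100/8) ≈ 85.43°
|G| = 1 · 141.42 / 100.32 ≈ 1.4097
Gain = 20 log₁₀(1.4097) ≈ 2.98 dB
∠G = 45.00° − 85.43° = -40.43°

ω = 53: 6.5 dB, -53.5°; ω = 100: 3.0 dB, -40.4°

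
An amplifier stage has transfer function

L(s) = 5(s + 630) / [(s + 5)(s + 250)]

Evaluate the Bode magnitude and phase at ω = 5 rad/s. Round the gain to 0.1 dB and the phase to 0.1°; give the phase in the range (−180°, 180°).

5.0 dB, -45.7°

At s = jω = j5:
zero (s+630): 630 + j5 → |·| = √(630²+5²) = √396925 ≈ 630.02, ∠ = arctan(5/630) ≈ 0.45°
pole (s+5): 5 + j5 → |·| = √(5²+5²) = √50 ≈ 7.0711, ∠ = arctan(5/5) ≈ 45.00°
pole (s+250): 250 + j5 → |·| = √(250²+5²) = √62525 ≈ 250.05, ∠ = arctan(5/250) ≈ 1.15°
|L| = 5 · 630.02 / 1768.1 ≈ 1.7816
Gain = 20 log₁₀(1.7816) ≈ 5.02 dB
∠L = 0.45° − 46.15° = -45.70°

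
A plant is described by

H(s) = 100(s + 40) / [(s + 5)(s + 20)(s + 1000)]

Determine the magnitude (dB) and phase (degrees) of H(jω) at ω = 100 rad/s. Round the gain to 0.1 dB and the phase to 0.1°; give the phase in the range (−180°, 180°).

-59.6 dB, -103.3°

At s = jω = j100:
zero (s+40): 40 + j100 → |·| = √(40²+100²) = √11600 ≈ 107.7, ∠ = arctan(100/40) ≈ 68.20°
pole (s+5): 5 + j100 → |·| = √(5²+100²) = √10025 ≈ 100.12, ∠ = arctan(100/5) ≈ 87.14°
pole (s+20): 20 + j100 → |·| = √(20²+100²) = √10400 ≈ 101.98, ∠ = arctan(100/20) ≈ 78.69°
pole (s+1000): 1000 + j100 → |·| = √(1000²+100²) = √1010000 ≈ 1005, ∠ = arctan(100/1000) ≈ 5.71°
|H| = 100 · 107.7 / 1.0261e+07 ≈ 0.0010496
Gain = 20 log₁₀(0.0010496) ≈ -59.58 dB
∠H = 68.20° − 171.54° = -103.34°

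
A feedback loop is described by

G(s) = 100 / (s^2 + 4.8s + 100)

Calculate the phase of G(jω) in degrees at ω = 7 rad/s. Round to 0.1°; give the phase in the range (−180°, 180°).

-33.4°

At s = jω = j7:
quadratic: (j7)² + 4.8·j7 + 100 = 51 + j33.6 → |·| ≈ 61.073, ∠ ≈ 33.38°
∠G = 0.00° − 33.38° = -33.38°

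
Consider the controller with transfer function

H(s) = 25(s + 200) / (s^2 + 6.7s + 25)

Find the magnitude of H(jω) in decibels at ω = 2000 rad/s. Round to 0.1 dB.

-38.0 dB

At s = jω = j2000:
zero (s+200): 200 + j2000 → |·| = √(200²+2000²) = √4040000 ≈ 2010, ∠ = arctan(2000/200) ≈ 84.29°
quadratic: (j2000)² + 6.7·j2000 + 25 = -3999975 + j13400 → |·| ≈ 4e+06, ∠ ≈ 179.81°
|H| = 25 · 2010 / 4e+06 ≈ 0.012563
Gain = 20 log₁₀(0.012563) ≈ -38.02 dB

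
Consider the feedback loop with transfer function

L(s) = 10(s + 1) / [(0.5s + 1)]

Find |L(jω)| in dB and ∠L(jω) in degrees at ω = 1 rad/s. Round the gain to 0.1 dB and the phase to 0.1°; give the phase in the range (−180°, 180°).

22.0 dB, 18.4°

At ω = 1 rad/s:
zero (1 + j1·1) = 1 + j1 → |·| ≈ 1.4142, ∠ ≈ 45.00°
pole (1 + j1·0.5) = 1 + j0.5 → |·| ≈ 1.118, ∠ ≈ 26.57°
|L| = 10 · 1.4142 / (1.118) ≈ 12.649
Gain = 20 log₁₀(12.649) ≈ 22.04 dB
∠L = (45.00°) − (26.57°) = 18.43°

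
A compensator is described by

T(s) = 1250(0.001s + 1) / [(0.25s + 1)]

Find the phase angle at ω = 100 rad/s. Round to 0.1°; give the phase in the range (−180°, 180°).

At ω = 100 rad/s:
zero (1 + j100·0.001) = 1 + j0.1 → |·| ≈ 1.005, ∠ ≈ 5.71°
pole (1 + j100·0.25) = 1 + j25 → |·| ≈ 25.02, ∠ ≈ 87.71°
∠T = (5.71°) − (87.71°) = -82.00°

-82.0°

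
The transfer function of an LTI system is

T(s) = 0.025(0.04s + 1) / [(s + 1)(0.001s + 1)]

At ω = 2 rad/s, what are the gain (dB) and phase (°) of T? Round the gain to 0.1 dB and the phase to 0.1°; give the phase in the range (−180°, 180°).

-39.0 dB, -59.0°

At ω = 2 rad/s:
zero (1 + j2·0.04) = 1 + j0.08 → |·| ≈ 1.0032, ∠ ≈ 4.57°
pole (1 + j2·1) = 1 + j2 → |·| ≈ 2.2361, ∠ ≈ 63.43°
pole (1 + j2·0.001) = 1 + j0.002 → |·| ≈ 1, ∠ ≈ 0.11°
|T| = 0.025 · 1.0032 / (2.2361 · 1) ≈ 0.011216
Gain = 20 log₁₀(0.011216) ≈ -39.00 dB
∠T = (4.57°) − (63.43° + 0.11°) = -58.97°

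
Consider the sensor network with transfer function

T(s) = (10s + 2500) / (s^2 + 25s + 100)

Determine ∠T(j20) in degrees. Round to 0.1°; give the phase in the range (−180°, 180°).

Substitute s = j20:
Numerator: 10(j20) + 2500 = 2500 + j200
Denominator: (j20)^2 + 25(j20) + 100 = -300 + j500
|N| = √(2500² + 200²) ≈ 2508, ∠N ≈ 4.57°
|D| = √(300² + 500²) ≈ 583.1, ∠D ≈ 120.96°
∠T = 4.57° − 120.96° = -116.39°

-116.4°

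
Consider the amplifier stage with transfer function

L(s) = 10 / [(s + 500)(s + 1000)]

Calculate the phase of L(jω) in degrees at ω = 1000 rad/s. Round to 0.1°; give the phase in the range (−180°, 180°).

At s = jω = j1000:
pole (s+500): 500 + j1000 → |·| = √(500²+1000²) = √1250000 ≈ 1118, ∠ = arctan(1000/500) ≈ 63.43°
pole (s+1000): 1000 + j1000 → |·| = √(1000²+1000²) = √2000000 ≈ 1414.2, ∠ = arctan(1000/1000) ≈ 45.00°
∠L = 0.00° − 108.43° = -108.43°

-108.4°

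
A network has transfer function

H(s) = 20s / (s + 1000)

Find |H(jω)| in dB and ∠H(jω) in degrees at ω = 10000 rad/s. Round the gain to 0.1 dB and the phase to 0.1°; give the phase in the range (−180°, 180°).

At s = jω = j10000:
zero at origin: s = j10000 → |·| = 10000, ∠ = 90.00°
pole (s+1000): 1000 + j10000 → |·| = √(1000²+10000²) = √101000000 ≈ 10050, ∠ = arctan(10000/1000) ≈ 84.29°
|H| = 20 · 10000 / 10050 ≈ 19.9
Gain = 20 log₁₀(19.9) ≈ 25.98 dB
∠H = 90.00° − 84.29° = 5.71°

26.0 dB, 5.7°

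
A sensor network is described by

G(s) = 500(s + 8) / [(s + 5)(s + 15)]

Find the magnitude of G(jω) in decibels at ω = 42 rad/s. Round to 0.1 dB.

At s = jω = j42:
zero (s+8): 8 + j42 → |·| = √(8²+42²) = √1828 ≈ 42.755, ∠ = arctan(42/8) ≈ 79.22°
pole (s+5): 5 + j42 → |·| = √(5²+42²) = √1789 ≈ 42.297, ∠ = arctan(42/5) ≈ 83.21°
pole (s+15): 15 + j42 → |·| = √(15²+42²) = √1989 ≈ 44.598, ∠ = arctan(42/15) ≈ 70.35°
|G| = 500 · 42.755 / 1886.4 ≈ 11.332
Gain = 20 log₁₀(11.332) ≈ 21.09 dB

21.1 dB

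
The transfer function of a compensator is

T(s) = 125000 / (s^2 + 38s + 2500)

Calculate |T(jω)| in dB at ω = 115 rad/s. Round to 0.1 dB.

20.7 dB

At s = jω = j115:
quadratic: (j115)² + 38·j115 + 2500 = -10725 + j4370 → |·| ≈ 11581, ∠ ≈ 157.83°
|T| = 125000 / 11581 ≈ 10.794
Gain = 20 log₁₀(10.794) ≈ 20.66 dB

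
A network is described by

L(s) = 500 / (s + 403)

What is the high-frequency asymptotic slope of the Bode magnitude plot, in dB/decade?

-20 dB/decade

Each pole contributes −20 dB/decade at high frequency; each zero contributes +20 dB/decade.
Net: 0 zero(s) − 1 pole(s) → -20 dB/decade.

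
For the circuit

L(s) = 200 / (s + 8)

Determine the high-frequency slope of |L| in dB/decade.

-20 dB/decade

Each pole contributes −20 dB/decade at high frequency; each zero contributes +20 dB/decade.
Net: 0 zero(s) − 1 pole(s) → -20 dB/decade.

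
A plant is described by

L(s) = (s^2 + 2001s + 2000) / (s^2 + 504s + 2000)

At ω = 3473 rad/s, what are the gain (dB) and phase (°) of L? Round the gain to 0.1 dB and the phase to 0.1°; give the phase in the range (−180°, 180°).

1.2 dB, -21.7°

Substitute s = j3473:
Numerator: (j3473)^2 + 2001(j3473) + 2000 = -12059729 + j6949473
Denominator: (j3473)^2 + 504(j3473) + 2000 = -12059729 + j1750392
|N| = √(12059729² + 6949473²) ≈ 1.3919e+07, ∠N ≈ 150.05°
|D| = √(12059729² + 1750392²) ≈ 1.2186e+07, ∠D ≈ 171.74°
|L| = 1.3919e+07 / 1.2186e+07 ≈ 1.1422
Gain = 20 log₁₀(1.1422) ≈ 1.15 dB
∠L = 150.05° − 171.74° = -21.69°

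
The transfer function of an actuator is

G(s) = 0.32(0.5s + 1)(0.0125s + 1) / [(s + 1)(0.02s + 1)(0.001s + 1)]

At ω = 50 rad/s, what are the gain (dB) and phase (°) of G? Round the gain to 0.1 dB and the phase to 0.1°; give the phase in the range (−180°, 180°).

At ω = 50 rad/s:
zero (1 + j50·0.5) = 1 + j25 → |·| ≈ 25.02, ∠ ≈ 87.71°
zero (1 + j50·0.0125) = 1 + j0.625 → |·| ≈ 1.1792, ∠ ≈ 32.01°
pole (1 + j50·1) = 1 + j50 → |·| ≈ 50.01, ∠ ≈ 88.85°
pole (1 + j50·0.02) = 1 + j1 → |·| ≈ 1.4142, ∠ ≈ 45.00°
pole (1 + j50·0.001) = 1 + j0.05 → |·| ≈ 1.0012, ∠ ≈ 2.86°
|G| = 0.32 · 25.02 · 1.1792 / (50.01 · 1.4142 · 1.0012) ≈ 0.13333
Gain = 20 log₁₀(0.13333) ≈ -17.50 dB
∠G = (87.71° + 32.01°) − (88.85° + 45.00° + 2.86°) = -16.99°

-17.5 dB, -17.0°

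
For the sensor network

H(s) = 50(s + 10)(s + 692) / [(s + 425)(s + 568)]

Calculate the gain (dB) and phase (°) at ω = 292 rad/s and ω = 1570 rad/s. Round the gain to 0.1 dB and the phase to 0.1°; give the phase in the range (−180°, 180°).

ω = 292: 30.5 dB, 49.2°; ω = 1570: 33.9 dB, 10.9°

At s = jω = j292:
zero (s+10): 10 + j292 → |·| = √(10²+292²) = √85364 ≈ 292.17, ∠ = arctan(292/10) ≈ 88.04°
zero (s+692): 692 + j292 → |·| = √(692²+292²) = √564128 ≈ 751.08, ∠ = arctan(292/692) ≈ 22.88°
pole (s+425): 425 + j292 → |·| = √(425²+292²) = √265889 ≈ 515.64, ∠ = arctan(292/425) ≈ 34.49°
pole (s+568): 568 + j292 → |·| = √(568²+292²) = √407888 ≈ 638.66, ∠ = arctan(292/568) ≈ 27.21°
|H| = 50 · 2.1944e+05 / 3.2932e+05 ≈ 33.317
Gain = 20 log₁₀(33.317) ≈ 30.45 dB
∠H = 110.92° − 61.70° = 49.22°

At s = jω = j1570:
zero (s+10): 10 + j1570 → |·| = √(10²+1570²) = √2465000 ≈ 1570, ∠ = arctan(1570/10) ≈ 89.64°
zero (s+692): 692 + j1570 → |·| = √(692²+1570²) = √2943764 ≈ 1715.7, ∠ = arctan(1570/692) ≈ 66.21°
pole (s+425): 425 + j1570 → |·| = √(425²+1570²) = √2645525 ≈ 1626.5, ∠ = arctan(1570/425) ≈ 74.85°
pole (s+568): 568 + j1570 → |·| = √(568²+1570²) = √2787524 ≈ 1669.6, ∠ = arctan(1570/568) ≈ 70.11°
|H| = 50 · 2.6936e+06 / 2.7156e+06 ≈ 49.595
Gain = 20 log₁₀(49.595) ≈ 33.91 dB
∠H = 155.85° − 144.96° = 10.89°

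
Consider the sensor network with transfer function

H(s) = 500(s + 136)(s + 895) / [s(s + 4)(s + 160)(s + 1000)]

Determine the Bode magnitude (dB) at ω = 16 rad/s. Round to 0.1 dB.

At s = jω = j16:
zero (s+136): 136 + j16 → |·| = √(136²+16²) = √18752 ≈ 136.94, ∠ = arctan(16/136) ≈ 6.71°
zero (s+895): 895 + j16 → |·| = √(895²+16²) = √801281 ≈ 895.14, ∠ = arctan(16/895) ≈ 1.02°
pole (s+4): 4 + j16 → |·| = √(4²+16²) = √272 ≈ 16.492, ∠ = arctan(16/4) ≈ 75.96°
pole (s+160): 160 + j16 → |·| = √(160²+16²) = √25856 ≈ 160.8, ∠ = arctan(16/160) ≈ 5.71°
pole (s+1000): 1000 + j16 → |·| = √(1000²+16²) = √1000256 ≈ 1000.1, ∠ = arctan(16/1000) ≈ 0.92°
pole at origin: |s| = 16, ∠ = 90.00° (in denominator)
|H| = 500 · 1.2258e+05 / 4.2435e+07 ≈ 1.4443
Gain = 20 log₁₀(1.4443) ≈ 3.19 dB

3.2 dB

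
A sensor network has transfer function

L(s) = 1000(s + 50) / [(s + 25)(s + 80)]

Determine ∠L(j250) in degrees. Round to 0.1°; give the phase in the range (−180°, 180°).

-77.9°

At s = jω = j250:
zero (s+50): 50 + j250 → |·| = √(50²+250²) = √65000 ≈ 254.95, ∠ = arctan(250/50) ≈ 78.69°
pole (s+25): 25 + j250 → |·| = √(25²+250²) = √63125 ≈ 251.25, ∠ = arctan(250/25) ≈ 84.29°
pole (s+80): 80 + j250 → |·| = √(80²+250²) = √68900 ≈ 262.49, ∠ = arctan(250/80) ≈ 72.26°
∠L = 78.69° − 156.55° = -77.86°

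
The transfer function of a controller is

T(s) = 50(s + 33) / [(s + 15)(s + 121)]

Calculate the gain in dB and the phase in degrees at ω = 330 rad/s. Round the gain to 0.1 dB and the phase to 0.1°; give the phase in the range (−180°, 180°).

At s = jω = j330:
zero (s+33): 33 + j330 → |·| = √(33²+330²) = √109989 ≈ 331.65, ∠ = arctan(330/33) ≈ 84.29°
pole (s+15): 15 + j330 → |·| = √(15²+330²) = √109125 ≈ 330.34, ∠ = arctan(330/15) ≈ 87.40°
pole (s+121): 121 + j330 → |·| = √(121²+330²) = √123541 ≈ 351.48, ∠ = arctan(330/121) ≈ 69.86°
|T| = 50 · 331.65 / 1.1611e+05 ≈ 0.14282
Gain = 20 log₁₀(0.14282) ≈ -16.90 dB
∠T = 84.29° − 157.26° = -72.97°

-16.9 dB, -73.0°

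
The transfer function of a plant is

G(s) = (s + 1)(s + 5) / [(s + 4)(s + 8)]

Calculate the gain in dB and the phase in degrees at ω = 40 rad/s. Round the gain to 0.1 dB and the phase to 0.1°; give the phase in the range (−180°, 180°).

-0.1 dB, 8.5°

At s = jω = j40:
zero (s+1): 1 + j40 → |·| = √(1²+40²) = √1601 ≈ 40.012, ∠ = arctan(40/1) ≈ 88.57°
zero (s+5): 5 + j40 → |·| = √(5²+40²) = √1625 ≈ 40.311, ∠ = arctan(40/5) ≈ 82.87°
pole (s+4): 4 + j40 → |·| = √(4²+40²) = √1616 ≈ 40.2, ∠ = arctan(40/4) ≈ 84.29°
pole (s+8): 8 + j40 → |·| = √(8²+40²) = √1664 ≈ 40.792, ∠ = arctan(40/8) ≈ 78.69°
|G| = 1 · 1612.9 / 1639.8 ≈ 0.9836
Gain = 20 log₁₀(0.9836) ≈ -0.14 dB
∠G = 171.44° − 162.98° = 8.46°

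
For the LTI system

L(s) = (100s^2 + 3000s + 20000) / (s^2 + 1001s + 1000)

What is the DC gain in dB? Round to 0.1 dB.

L(0) = 20000 / 1000 = 20
20 log₁₀(20) ≈ 26.02 dB

26.0 dB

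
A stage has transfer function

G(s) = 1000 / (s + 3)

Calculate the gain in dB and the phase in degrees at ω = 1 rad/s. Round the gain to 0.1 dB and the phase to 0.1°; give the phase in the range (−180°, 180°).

50.0 dB, -18.4°

At s = jω = j1:
pole (s+3): 3 + j1 → |·| = √(3²+1²) = √10 ≈ 3.1623, ∠ = arctan(1/3) ≈ 18.43°
|G| = 1000 / 3.1623 ≈ 316.23
Gain = 20 log₁₀(316.23) ≈ 50.00 dB
∠G = 0.00° − 18.43° = -18.43°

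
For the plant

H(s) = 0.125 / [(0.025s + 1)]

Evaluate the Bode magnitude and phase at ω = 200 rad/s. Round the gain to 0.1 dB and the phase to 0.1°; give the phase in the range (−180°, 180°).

At ω = 200 rad/s:
pole (1 + j200·0.025) = 1 + j5 → |·| ≈ 5.099, ∠ ≈ 78.69°
|H| = 0.125 · 1 / (5.099) ≈ 0.024515
Gain = 20 log₁₀(0.024515) ≈ -32.21 dB
∠H = (0°) − (78.69°) = -78.69°

-32.2 dB, -78.7°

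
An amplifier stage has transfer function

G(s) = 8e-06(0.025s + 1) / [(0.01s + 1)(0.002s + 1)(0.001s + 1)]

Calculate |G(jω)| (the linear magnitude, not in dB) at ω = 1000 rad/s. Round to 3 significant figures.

6.30e-06

At ω = 1000 rad/s:
zero (1 + j1000·0.025) = 1 + j25 → |·| ≈ 25.02, ∠ ≈ 87.71°
pole (1 + j1000·0.01) = 1 + j10 → |·| ≈ 10.05, ∠ ≈ 84.29°
pole (1 + j1000·0.002) = 1 + j2 → |·| ≈ 2.2361, ∠ ≈ 63.43°
pole (1 + j1000·0.001) = 1 + j1 → |·| ≈ 1.4142, ∠ ≈ 45.00°
|G| = 8e-06 · 25.02 / (10.05 · 2.2361 · 1.4142) ≈ 6.2981e-06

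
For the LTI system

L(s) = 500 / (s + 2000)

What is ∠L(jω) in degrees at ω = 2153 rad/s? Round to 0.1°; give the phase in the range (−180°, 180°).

Substitute s = j2153:
Numerator: 500 = 500 + j0
Denominator: (j2153) + 2000 = 2000 + j2153
|N| = √(500² + 0²) ≈ 500, ∠N ≈ 0.00°
|D| = √(2000² + 2153²) ≈ 2938.6, ∠D ≈ 47.11°
∠L = 0.00° − 47.11° = -47.11°

-47.1°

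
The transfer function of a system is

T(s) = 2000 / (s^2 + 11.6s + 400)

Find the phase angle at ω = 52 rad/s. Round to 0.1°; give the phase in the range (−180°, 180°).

-165.3°

At s = jω = j52:
quadratic: (j52)² + 11.6·j52 + 400 = -2304 + j603.2 → |·| ≈ 2381.7, ∠ ≈ 165.33°
∠T = 0.00° − 165.33° = -165.33°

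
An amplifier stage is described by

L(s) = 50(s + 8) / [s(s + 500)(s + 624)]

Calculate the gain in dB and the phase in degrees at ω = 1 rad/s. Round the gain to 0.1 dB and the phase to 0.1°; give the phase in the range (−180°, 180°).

-57.8 dB, -83.1°

At s = jω = j1:
zero (s+8): 8 + j1 → |·| = √(8²+1²) = √65 ≈ 8.0623, ∠ = arctan(1/8) ≈ 7.13°
pole (s+500): 500 + j1 → |·| = √(500²+1²) = √250001 ≈ 500, ∠ = arctan(1/500) ≈ 0.11°
pole (s+624): 624 + j1 → |·| = √(624²+1²) = √389377 ≈ 624, ∠ = arctan(1/624) ≈ 0.09°
pole at origin: |s| = 1, ∠ = 90.00° (in denominator)
|L| = 50 · 8.0623 / 3.12e+05 ≈ 0.001292
Gain = 20 log₁₀(0.001292) ≈ -57.77 dB
∠L = 7.13° − 90.20° = -83.07°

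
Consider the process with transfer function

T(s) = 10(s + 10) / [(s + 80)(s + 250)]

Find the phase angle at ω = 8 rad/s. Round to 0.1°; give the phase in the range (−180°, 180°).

At s = jω = j8:
zero (s+10): 10 + j8 → |·| = √(10²+8²) = √164 ≈ 12.806, ∠ = arctan(8/10) ≈ 38.66°
pole (s+80): 80 + j8 → |·| = √(80²+8²) = √6464 ≈ 80.399, ∠ = arctan(8/80) ≈ 5.71°
pole (s+250): 250 + j8 → |·| = √(250²+8²) = √62564 ≈ 250.13, ∠ = arctan(8/250) ≈ 1.83°
∠T = 38.66° − 7.54° = 31.12°

31.1°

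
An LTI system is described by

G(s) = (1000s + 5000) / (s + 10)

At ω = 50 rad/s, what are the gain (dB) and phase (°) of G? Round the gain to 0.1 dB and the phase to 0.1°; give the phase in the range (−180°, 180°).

Substitute s = j50:
Numerator: 1000(j50) + 5000 = 5000 + j50000
Denominator: (j50) + 10 = 10 + j50
|N| = √(5000² + 50000²) ≈ 50249, ∠N ≈ 84.29°
|D| = √(10² + 50²) ≈ 50.99, ∠D ≈ 78.69°
|G| = 50249 / 50.99 ≈ 985.47
Gain = 20 log₁₀(985.47) ≈ 59.87 dB
∠G = 84.29° − 78.69° = 5.60°

59.9 dB, 5.6°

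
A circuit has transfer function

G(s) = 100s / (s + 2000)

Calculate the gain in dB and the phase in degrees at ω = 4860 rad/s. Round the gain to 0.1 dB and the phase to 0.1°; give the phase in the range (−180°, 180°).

At s = jω = j4860:
zero at origin: s = j4860 → |·| = 4860, ∠ = 90.00°
pole (s+2000): 2000 + j4860 → |·| = √(2000²+4860²) = √27619600 ≈ 5255.4, ∠ = arctan(4860/2000) ≈ 67.63°
|G| = 100 · 4860 / 5255.4 ≈ 92.476
Gain = 20 log₁₀(92.476) ≈ 39.32 dB
∠G = 90.00° − 67.63° = 22.37°

39.3 dB, 22.4°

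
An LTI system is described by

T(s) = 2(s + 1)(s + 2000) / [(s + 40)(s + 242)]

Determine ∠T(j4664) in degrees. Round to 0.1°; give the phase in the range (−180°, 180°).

-19.8°

At s = jω = j4664:
zero (s+1): 1 + j4664 → |·| = √(1²+4664²) = √21752897 ≈ 4664, ∠ = arctan(4664/1) ≈ 89.99°
zero (s+2000): 2000 + j4664 → |·| = √(2000²+4664²) = √25752896 ≈ 5074.7, ∠ = arctan(4664/2000) ≈ 66.79°
pole (s+40): 40 + j4664 → |·| = √(40²+4664²) = √21754496 ≈ 4664.2, ∠ = arctan(4664/40) ≈ 89.51°
pole (s+242): 242 + j4664 → |·| = √(242²+4664²) = √21811460 ≈ 4670.3, ∠ = arctan(4664/242) ≈ 87.03°
∠T = 156.78° − 176.54° = -19.76°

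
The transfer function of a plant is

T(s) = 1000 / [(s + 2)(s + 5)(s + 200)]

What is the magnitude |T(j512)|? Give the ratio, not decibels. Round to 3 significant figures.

At s = jω = j512:
pole (s+2): 2 + j512 → |·| = √(2²+512²) = √262148 ≈ 512, ∠ = arctan(512/2) ≈ 89.78°
pole (s+5): 5 + j512 → |·| = √(5²+512²) = √262169 ≈ 512.02, ∠ = arctan(512/5) ≈ 89.44°
pole (s+200): 200 + j512 → |·| = √(200²+512²) = √302144 ≈ 549.68, ∠ = arctan(512/200) ≈ 68.66°
|T| = 1000 / 1.441e+08 ≈ 6.9396e-06

6.94e-06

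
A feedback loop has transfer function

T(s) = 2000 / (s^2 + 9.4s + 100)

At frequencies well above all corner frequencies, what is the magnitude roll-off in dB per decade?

-40 dB/decade

Each pole contributes −20 dB/decade at high frequency; each zero contributes +20 dB/decade.
Net: 0 zero(s) − 2 pole(s) → -40 dB/decade.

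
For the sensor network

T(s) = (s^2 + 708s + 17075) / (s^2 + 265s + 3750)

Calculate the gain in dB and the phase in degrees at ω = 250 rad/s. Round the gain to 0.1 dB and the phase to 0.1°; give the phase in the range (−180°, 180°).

6.3 dB, -27.2°

Substitute s = j250:
Numerator: (j250)^2 + 708(j250) + 17075 = -45425 + j177000
Denominator: (j250)^2 + 265(j250) + 3750 = -58750 + j66250
|N| = √(45425² + 177000²) ≈ 1.8274e+05, ∠N ≈ 104.39°
|D| = √(58750² + 66250²) ≈ 88547, ∠D ≈ 131.57°
|T| = 1.8274e+05 / 88547 ≈ 2.0638
Gain = 20 log₁₀(2.0638) ≈ 6.29 dB
∠T = 104.39° − 131.57° = -27.18°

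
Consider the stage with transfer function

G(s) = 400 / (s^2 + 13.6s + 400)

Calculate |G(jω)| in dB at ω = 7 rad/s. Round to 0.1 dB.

0.8 dB

At s = jω = j7:
quadratic: (j7)² + 13.6·j7 + 400 = 351 + j95.2 → |·| ≈ 363.68, ∠ ≈ 15.17°
|G| = 400 / 363.68 ≈ 1.0999
Gain = 20 log₁₀(1.0999) ≈ 0.83 dB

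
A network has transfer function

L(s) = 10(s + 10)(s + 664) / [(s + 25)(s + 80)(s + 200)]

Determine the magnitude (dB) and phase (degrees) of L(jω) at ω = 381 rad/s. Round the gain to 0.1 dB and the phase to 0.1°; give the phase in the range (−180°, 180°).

At s = jω = j381:
zero (s+10): 10 + j381 → |·| = √(10²+381²) = √145261 ≈ 381.13, ∠ = arctan(381/10) ≈ 88.50°
zero (s+664): 664 + j381 → |·| = √(664²+381²) = √586057 ≈ 765.54, ∠ = arctan(381/664) ≈ 29.85°
pole (s+25): 25 + j381 → |·| = √(25²+381²) = √145786 ≈ 381.82, ∠ = arctan(381/25) ≈ 86.25°
pole (s+80): 80 + j381 → |·| = √(80²+381²) = √151561 ≈ 389.31, ∠ = arctan(381/80) ≈ 78.14°
pole (s+200): 200 + j381 → |·| = √(200²+381²) = √185161 ≈ 430.3, ∠ = arctan(381/200) ≈ 62.30°
|L| = 10 · 2.9177e+05 / 6.3963e+07 ≈ 0.045615
Gain = 20 log₁₀(0.045615) ≈ -26.82 dB
∠L = 118.35° − 226.69° = -108.34°

-26.8 dB, -108.3°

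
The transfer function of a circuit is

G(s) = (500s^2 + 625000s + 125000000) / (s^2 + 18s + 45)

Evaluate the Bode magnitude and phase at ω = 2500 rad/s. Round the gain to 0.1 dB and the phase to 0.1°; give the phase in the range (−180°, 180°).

54.7 dB, -27.1°

Substitute s = j2500:
Numerator: 500(j2500)^2 + 625000(j2500) + 125000000 = -3000000000 + j1562500000
Denominator: (j2500)^2 + 18(j2500) + 45 = -6249955 + j45000
|N| = √(3000000000² + 1562500000²) ≈ 3.3825e+09, ∠N ≈ 152.49°
|D| = √(6249955² + 45000²) ≈ 6.2501e+06, ∠D ≈ 179.59°
|G| = 3.3825e+09 / 6.2501e+06 ≈ 541.19
Gain = 20 log₁₀(541.19) ≈ 54.67 dB
∠G = 152.49° − 179.59° = -27.10°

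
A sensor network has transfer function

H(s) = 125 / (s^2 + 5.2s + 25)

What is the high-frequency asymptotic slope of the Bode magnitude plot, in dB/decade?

-40 dB/decade

Each pole contributes −20 dB/decade at high frequency; each zero contributes +20 dB/decade.
Net: 0 zero(s) − 2 pole(s) → -40 dB/decade.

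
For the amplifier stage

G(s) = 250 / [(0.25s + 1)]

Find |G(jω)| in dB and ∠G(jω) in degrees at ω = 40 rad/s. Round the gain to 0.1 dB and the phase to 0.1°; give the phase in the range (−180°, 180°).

At ω = 40 rad/s:
pole (1 + j40·0.25) = 1 + j10 → |·| ≈ 10.05, ∠ ≈ 84.29°
|G| = 250 · 1 / (10.05) ≈ 24.876
Gain = 20 log₁₀(24.876) ≈ 27.92 dB
∠G = (0°) − (84.29°) = -84.29°

27.9 dB, -84.3°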